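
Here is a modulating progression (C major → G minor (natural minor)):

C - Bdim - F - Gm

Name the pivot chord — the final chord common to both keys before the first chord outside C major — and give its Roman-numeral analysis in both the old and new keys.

Chords diatonic to C major: C, Dm, Em, F, G, Am, Bdim.
Reading the progression, the first chord not in that set is Gm, so the modulation leaves C major there.
The chord immediately before Gm is F, which is diatonic to both keys: IV in C major and VII in G minor.

F — IV in C major, VII in G minor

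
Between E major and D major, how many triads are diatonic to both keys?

Diatonic triads of E major: E (I), F#m (ii), G#m (iii), A (IV), B (V), C#m (vi), D#dim (vii°).
Diatonic triads of D major: D (I), Em (ii), F#m (iii), G (IV), A (V), Bm (vi), C#dim (vii°).
Matching root and quality in both lists: F#m, A.
That gives 2 common triads.

2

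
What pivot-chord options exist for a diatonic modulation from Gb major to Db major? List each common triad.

Triads in Gb major: Gb (I), Abm (ii), Bbm (iii), Cb (IV), Db (V), Ebm (vi), Fdim (vii°).
Triads in Db major: Db (I), Ebm (ii), Fm (iii), Gb (IV), Ab (V), Bbm (vi), Cdim (vii°).
Shared triads with their functions: Gb (I in Gb major, IV in Db major); Bbm (iii in Gb major, vi in Db major); Db (V in Gb major, I in Db major); Ebm (vi in Gb major, ii in Db major).

Gb, Bbm, Db, Ebm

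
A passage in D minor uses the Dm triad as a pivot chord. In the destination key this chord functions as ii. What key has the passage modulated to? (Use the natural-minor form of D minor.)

C major

The numeral ii denotes a minor triad on scale degree 2. With D on degree 2, the tonic of the new key is C.
Degree 2 carries a minor triad in major keys, so the destination is C major.
Check: the diatonic triads of C major are C (I), Dm (ii), Em (iii), F (IV), G (V), Am (vi), Bdim (vii°) — Dm is indeed ii.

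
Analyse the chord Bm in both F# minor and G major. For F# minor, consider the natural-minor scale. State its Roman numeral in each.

iv in F# minor; iii in G major

The scale of F# minor (natural minor) is F# G# A B C# D E; B is degree 4, and the triad built there (B-D-F#) is minor, so it is iv.
The scale of G major is G A B C D E F#; B is degree 3, and the triad built there (B-D-F#) is minor, so it is iii.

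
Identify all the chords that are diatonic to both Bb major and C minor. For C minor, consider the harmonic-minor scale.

Triads in Bb major: Bb (I), Cm (ii), Dm (iii), Eb (IV), F (V), Gm (vi), Adim (vii°).
Triads in C minor (harmonic minor): Cm (i), Ddim (ii°), Ebaug (III+), Fm (iv), G (V), Ab (VI), Bdim (vii°).
Shared triads with their functions: Cm (ii in Bb major, i in C minor).

Cm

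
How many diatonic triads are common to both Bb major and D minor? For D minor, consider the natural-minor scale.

4

Diatonic triads of Bb major: Bb (I), Cm (ii), Dm (iii), Eb (IV), F (V), Gm (vi), Adim (vii°).
Diatonic triads of D minor (natural minor): Dm (i), Edim (ii°), F (III), Gm (iv), Am (v), Bb (VI), C (VII).
Matching root and quality in both lists: Bb, Dm, F, Gm.
That gives 4 common triads.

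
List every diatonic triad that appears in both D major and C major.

Triads in D major: D major (I), E minor (ii), F# minor (iii), G major (IV), A major (V), B minor (vi), C# diminished (vii°).
Triads in C major: C major (I), D minor (ii), E minor (iii), F major (IV), G major (V), A minor (vi), B diminished (vii°).
Shared triads with their functions: E minor (ii in D major, iii in C major); G major (IV in D major, V in C major).

Em, G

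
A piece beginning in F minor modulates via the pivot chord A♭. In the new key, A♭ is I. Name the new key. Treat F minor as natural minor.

The numeral I denotes a major triad on scale degree 1. With A♭ on degree 1, the tonic of the new key is A♭.
Degree 1 carries a major triad in major keys, so the destination is A♭ major.
Check: the diatonic triads of A♭ major are A♭ (I), B♭m (ii), Cm (iii), D♭ (IV), E♭ (V), Fm (vi), Gdim (vii°) — A♭ is indeed I.

A♭ major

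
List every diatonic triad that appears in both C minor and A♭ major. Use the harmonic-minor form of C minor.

Triads in C minor (harmonic minor): Cm (i), Ddim (ii°), E♭aug (III+), Fm (iv), G (V), A♭ (VI), Bdim (vii°).
Triads in A♭ major: A♭ (I), B♭m (ii), Cm (iii), D♭ (IV), E♭ (V), Fm (vi), Gdim (vii°).
Shared triads with their functions: Cm (i in C minor, iii in A♭ major); Fm (iv in C minor, vi in A♭ major); A♭ (VI in C minor, I in A♭ major).

Cm, Fm, A♭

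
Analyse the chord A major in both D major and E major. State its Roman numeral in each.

The scale of D major is D E F♯ G A B C♯; A is degree 5, and the triad built there (A-C♯-E) is major, so it is V.
The scale of E major is E F♯ G♯ A B C♯ D♯; A is degree 4, and the triad built there (A-C♯-E) is major, so it is IV.

V in D major; IV in E major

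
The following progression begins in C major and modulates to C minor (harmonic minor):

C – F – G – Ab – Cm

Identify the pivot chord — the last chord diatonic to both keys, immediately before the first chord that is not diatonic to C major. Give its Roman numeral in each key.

Chords diatonic to C major: C, Dm, Em, F, G, Am, Bdim.
Reading the progression, the first chord not in that set is Ab, so the modulation leaves C major there.
The chord immediately before Ab is G, which is diatonic to both keys: V in C major and V in C minor.

G — V in C major, V in C minor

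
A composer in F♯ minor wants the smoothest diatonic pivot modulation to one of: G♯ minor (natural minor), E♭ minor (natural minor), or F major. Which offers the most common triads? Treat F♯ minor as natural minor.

G♯ minor

Triads of F♯ minor (natural minor): F♯ minor (i), G♯ diminished (ii°), A major (III), B minor (iv), C♯ minor (v), D major (VI), E major (VII).
G♯ minor (natural minor) shares 2: C♯m, E.
E♭ minor (natural minor) shares 0: none.
F major shares 0: none.
The most common triads (2) are shared with G♯ minor.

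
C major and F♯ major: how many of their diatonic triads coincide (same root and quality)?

0

Diatonic triads of C major: C (I), Dm (ii), Em (iii), F (IV), G (V), Am (vi), Bdim (vii°).
Diatonic triads of F♯ major: F♯ (I), G♯m (ii), A♯m (iii), B (IV), C♯ (V), D♯m (vi), E♯dim (vii°).
No triad has the same root and quality in both keys.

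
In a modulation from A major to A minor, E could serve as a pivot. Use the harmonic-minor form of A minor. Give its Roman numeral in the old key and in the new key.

V in A major; V in A minor

The scale of A major is A B C# D E F# G#; E is degree 5, and the triad built there (E-G#-B) is major, so it is V.
The scale of A minor (harmonic minor) is A B C D E F G#; E is degree 5, and the triad built there (E-G#-B) is major, so it is V.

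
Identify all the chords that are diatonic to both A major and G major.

Bm, D

Triads in A major: A (I), Bm (ii), C♯m (iii), D (IV), E (V), F♯m (vi), G♯dim (vii°).
Triads in G major: G (I), Am (ii), Bm (iii), C (IV), D (V), Em (vi), F♯dim (vii°).
Shared triads with their functions: Bm (ii in A major, iii in G major); D (IV in A major, V in G major).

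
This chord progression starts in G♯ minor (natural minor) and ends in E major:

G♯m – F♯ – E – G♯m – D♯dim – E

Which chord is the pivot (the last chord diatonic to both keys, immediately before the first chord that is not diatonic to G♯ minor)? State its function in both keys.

G♯m — i in G♯ minor, iii in E major

Chords diatonic to G♯ minor: G♯m, A♯dim, B, C♯m, D♯m, E, F♯.
Reading the progression, the first chord not in that set is D♯dim, so the modulation leaves G♯ minor there.
The chord immediately before D♯dim is G♯m, which is diatonic to both keys: i in G♯ minor and iii in E major.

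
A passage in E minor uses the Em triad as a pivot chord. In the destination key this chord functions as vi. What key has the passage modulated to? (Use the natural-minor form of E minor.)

G major

The numeral vi denotes a minor triad on scale degree 6. With E on degree 6, the tonic of the new key is G.
Degree 6 carries a minor triad in major keys, so the destination is G major.
Check: the diatonic triads of G major are G (I), Am (ii), Bm (iii), C (IV), D (V), Em (vi), F♯dim (vii°) — Em is indeed vi.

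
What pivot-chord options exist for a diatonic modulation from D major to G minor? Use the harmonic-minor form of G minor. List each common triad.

Triads in D major: D major (I), E minor (ii), F# minor (iii), G major (IV), A major (V), B minor (vi), C# diminished (vii°).
Triads in G minor (harmonic minor): G minor (i), A diminished (ii°), Bb augmented (III+), C minor (iv), D major (V), Eb major (VI), F# diminished (vii°).
Shared triads with their functions: D major (I in D major, V in G minor).

D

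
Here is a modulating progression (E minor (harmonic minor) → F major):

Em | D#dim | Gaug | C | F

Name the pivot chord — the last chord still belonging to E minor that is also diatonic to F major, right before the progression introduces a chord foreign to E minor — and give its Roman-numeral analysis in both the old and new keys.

C — VI in E minor, V in F major

Chords diatonic to E minor: Em, F#dim, Gaug, Am, B, C, D#dim.
Reading the progression, the first chord not in that set is F, so the modulation leaves E minor there.
The chord immediately before F is C, which is diatonic to both keys: VI in E minor and V in F major.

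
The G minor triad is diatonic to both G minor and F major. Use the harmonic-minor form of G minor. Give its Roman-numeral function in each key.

i in G minor; ii in F major

The scale of G minor (harmonic minor) is G A Bb C D Eb F#; G is degree 1, and the triad built there (G-Bb-D) is minor, so it is i.
The scale of F major is F G A Bb C D E; G is degree 2, and the triad built there (G-Bb-D) is minor, so it is ii.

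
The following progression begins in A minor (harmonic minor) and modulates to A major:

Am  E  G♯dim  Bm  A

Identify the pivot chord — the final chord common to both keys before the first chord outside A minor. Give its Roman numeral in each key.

Chords diatonic to A minor: Am, Bdim, Caug, Dm, E, F, G♯dim.
Reading the progression, the first chord not in that set is Bm, so the modulation leaves A minor there.
The chord immediately before Bm is G♯dim, which is diatonic to both keys: vii° in A minor and vii° in A major.

G♯dim — vii° in A minor, vii° in A major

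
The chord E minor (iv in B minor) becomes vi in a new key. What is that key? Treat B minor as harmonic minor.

The numeral vi denotes a minor triad on scale degree 6. With E on degree 6, the tonic of the new key is G.
Degree 6 carries a minor triad in major keys, so the destination is G major.
Check: the diatonic triads of G major are G (I), Am (ii), Bm (iii), C (IV), D (V), Em (vi), F#dim (vii°) — E minor is indeed vi.

G major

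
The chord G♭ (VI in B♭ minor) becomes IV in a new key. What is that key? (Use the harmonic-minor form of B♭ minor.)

D♭ major

The numeral IV denotes a major triad on scale degree 4. With G♭ on degree 4, the tonic of the new key is D♭.
Degree 4 carries a major triad in major keys, so the destination is D♭ major.
Check: the diatonic triads of D♭ major are D♭ (I), E♭m (ii), Fm (iii), G♭ (IV), A♭ (V), B♭m (vi), Cdim (vii°) — G♭ is indeed IV.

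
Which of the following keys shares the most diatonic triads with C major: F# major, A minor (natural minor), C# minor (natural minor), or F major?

Triads of C major: C major (I), D minor (ii), E minor (iii), F major (IV), G major (V), A minor (vi), B diminished (vii°).
F# major shares 0: none.
A minor (natural minor) shares 7: C, Dm, Em, F, G, Am, Bdim.
C# minor (natural minor) shares 0: none.
F major shares 4: C, Dm, F, Am.
The most common triads (7) are shared with A minor.

A minor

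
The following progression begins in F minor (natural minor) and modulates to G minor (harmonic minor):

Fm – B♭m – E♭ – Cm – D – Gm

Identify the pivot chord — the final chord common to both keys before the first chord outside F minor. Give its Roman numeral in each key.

Chords diatonic to F minor: Fm, Gdim, A♭, B♭m, Cm, D♭, E♭.
Reading the progression, the first chord not in that set is D, so the modulation leaves F minor there.
The chord immediately before D is Cm, which is diatonic to both keys: v in F minor and iv in G minor.

Cm — v in F minor, iv in G minor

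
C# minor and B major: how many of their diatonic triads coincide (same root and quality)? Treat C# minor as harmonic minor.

Diatonic triads of C# minor (harmonic minor): C#m (i), D#dim (ii°), Eaug (III+), F#m (iv), G# (V), A (VI), B#dim (vii°).
Diatonic triads of B major: B (I), C#m (ii), D#m (iii), E (IV), F# (V), G#m (vi), A#dim (vii°).
Matching root and quality in both lists: C#m.
That gives 1 common triad.

1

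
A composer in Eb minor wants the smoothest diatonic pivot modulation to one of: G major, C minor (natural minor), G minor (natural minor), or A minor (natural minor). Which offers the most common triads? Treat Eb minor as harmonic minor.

C minor

Triads of Eb minor (harmonic minor): Ebm (i), Fdim (ii°), Gbaug (III+), Abm (iv), Bb (V), Cb (VI), Ddim (vii°).
G major shares 0: none.
C minor (natural minor) shares 2: Bb, Ddim.
G minor (natural minor) shares 1: Bb.
A minor (natural minor) shares 0: none.
The most common triads (2) are shared with C minor.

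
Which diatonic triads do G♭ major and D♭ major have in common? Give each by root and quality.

Triads in G♭ major: G♭ major (I), A♭ minor (ii), B♭ minor (iii), C♭ major (IV), D♭ major (V), E♭ minor (vi), F diminished (vii°).
Triads in D♭ major: D♭ major (I), E♭ minor (ii), F minor (iii), G♭ major (IV), A♭ major (V), B♭ minor (vi), C diminished (vii°).
Shared triads with their functions: G♭ major (I in G♭ major, IV in D♭ major); B♭ minor (iii in G♭ major, vi in D♭ major); D♭ major (V in G♭ major, I in D♭ major); E♭ minor (vi in G♭ major, ii in D♭ major).

G♭, B♭m, D♭, E♭m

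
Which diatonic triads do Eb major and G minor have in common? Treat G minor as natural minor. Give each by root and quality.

Eb, Gm, Bb, Cm

Triads in Eb major: Eb (I), Fm (ii), Gm (iii), Ab (IV), Bb (V), Cm (vi), Ddim (vii°).
Triads in G minor (natural minor): Gm (i), Adim (ii°), Bb (III), Cm (iv), Dm (v), Eb (VI), F (VII).
Shared triads with their functions: Eb (I in Eb major, VI in G minor); Gm (iii in Eb major, i in G minor); Bb (V in Eb major, III in G minor); Cm (vi in Eb major, iv in G minor).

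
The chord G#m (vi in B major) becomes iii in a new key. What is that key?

E major

The numeral iii denotes a minor triad on scale degree 3. With G# on degree 3, the tonic of the new key is E.
Degree 3 carries a minor triad in major keys, so the destination is E major.
Check: the diatonic triads of E major are E (I), F#m (ii), G#m (iii), A (IV), B (V), C#m (vi), D#dim (vii°) — G#m is indeed iii.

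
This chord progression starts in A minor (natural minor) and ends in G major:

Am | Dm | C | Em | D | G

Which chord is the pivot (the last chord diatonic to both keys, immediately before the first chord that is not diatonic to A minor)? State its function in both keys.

Chords diatonic to A minor: Am, Bdim, C, Dm, Em, F, G.
Reading the progression, the first chord not in that set is D, so the modulation leaves A minor there.
The chord immediately before D is Em, which is diatonic to both keys: v in A minor and vi in G major.

Em — v in A minor, vi in G major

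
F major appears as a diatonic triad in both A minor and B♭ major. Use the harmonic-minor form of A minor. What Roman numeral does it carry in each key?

VI in A minor; V in B♭ major

The scale of A minor (harmonic minor) is A B C D E F G♯; F is degree 6, and the triad built there (F-A-C) is major, so it is VI.
The scale of B♭ major is B♭ C D E♭ F G A; F is degree 5, and the triad built there (F-A-C) is major, so it is V.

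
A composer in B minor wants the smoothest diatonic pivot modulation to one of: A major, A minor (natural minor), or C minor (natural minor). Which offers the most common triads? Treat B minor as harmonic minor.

Triads of B minor (harmonic minor): B minor (i), C# diminished (ii°), D augmented (III+), E minor (iv), F# major (V), G major (VI), A# diminished (vii°).
A major shares 1: Bm.
A minor (natural minor) shares 2: Em, G.
C minor (natural minor) shares 0: none.
The most common triads (2) are shared with A minor.

A minor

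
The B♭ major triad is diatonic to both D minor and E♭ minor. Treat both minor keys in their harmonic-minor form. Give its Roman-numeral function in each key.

The scale of D minor (harmonic minor) is D E F G A B♭ C♯; B♭ is degree 6, and the triad built there (B♭-D-F) is major, so it is VI.
The scale of E♭ minor (harmonic minor) is E♭ F G♭ A♭ B♭ C♭ D; B♭ is degree 5, and the triad built there (B♭-D-F) is major, so it is V.

VI in D minor; V in E♭ minor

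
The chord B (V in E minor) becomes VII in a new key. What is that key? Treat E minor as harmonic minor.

C♯ minor

The numeral VII denotes a major triad on scale degree 7. With B on degree 7, the tonic of the new key is C♯.
Degree 7 carries a major triad in natural-minor keys, so the destination is C♯ minor.
Check: the diatonic triads of C♯ minor (natural minor) are C♯m (i), D♯dim (ii°), E (III), F♯m (iv), G♯m (v), A (VI), B (VII) — B is indeed VII.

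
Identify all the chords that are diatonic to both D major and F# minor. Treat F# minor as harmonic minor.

Triads in D major: D major (I), E minor (ii), F# minor (iii), G major (IV), A major (V), B minor (vi), C# diminished (vii°).
Triads in F# minor (harmonic minor): F# minor (i), G# diminished (ii°), A augmented (III+), B minor (iv), C# major (V), D major (VI), E# diminished (vii°).
Shared triads with their functions: D major (I in D major, VI in F# minor); F# minor (iii in D major, i in F# minor); B minor (vi in D major, iv in F# minor).

D, F#m, Bm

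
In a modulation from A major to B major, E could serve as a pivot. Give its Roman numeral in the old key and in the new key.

The scale of A major is A B C# D E F# G#; E is degree 5, and the triad built there (E-G#-B) is major, so it is V.
The scale of B major is B C# D# E F# G# A#; E is degree 4, and the triad built there (E-G#-B) is major, so it is IV.

V in A major; IV in B major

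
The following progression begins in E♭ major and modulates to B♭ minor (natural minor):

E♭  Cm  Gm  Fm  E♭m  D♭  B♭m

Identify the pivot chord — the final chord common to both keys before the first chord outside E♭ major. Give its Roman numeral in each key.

Fm — ii in E♭ major, v in B♭ minor

Chords diatonic to E♭ major: E♭, Fm, Gm, A♭, B♭, Cm, Ddim.
Reading the progression, the first chord not in that set is E♭m, so the modulation leaves E♭ major there.
The chord immediately before E♭m is Fm, which is diatonic to both keys: ii in E♭ major and v in B♭ minor.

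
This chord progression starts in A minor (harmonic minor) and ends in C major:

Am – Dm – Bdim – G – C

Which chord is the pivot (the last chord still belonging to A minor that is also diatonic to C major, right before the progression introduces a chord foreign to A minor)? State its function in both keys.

Chords diatonic to A minor: Am, Bdim, Caug, Dm, E, F, G#dim.
Reading the progression, the first chord not in that set is G, so the modulation leaves A minor there.
The chord immediately before G is Bdim, which is diatonic to both keys: ii° in A minor and vii° in C major.

Bdim — ii° in A minor, vii° in C major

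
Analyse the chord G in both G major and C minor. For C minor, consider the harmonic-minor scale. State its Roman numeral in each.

The scale of G major is G A B C D E F#; G is degree 1, and the triad built there (G-B-D) is major, so it is I.
The scale of C minor (harmonic minor) is C D Eb F G Ab B; G is degree 5, and the triad built there (G-B-D) is major, so it is V.

I in G major; V in C minor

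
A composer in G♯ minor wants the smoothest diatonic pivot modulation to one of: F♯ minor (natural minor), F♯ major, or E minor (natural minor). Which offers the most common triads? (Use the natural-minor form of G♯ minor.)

Triads of G♯ minor (natural minor): G♯ minor (i), A♯ diminished (ii°), B major (III), C♯ minor (iv), D♯ minor (v), E major (VI), F♯ major (VII).
F♯ minor (natural minor) shares 2: C♯m, E.
F♯ major shares 4: G♯m, B, D♯m, F♯.
E minor (natural minor) shares 0: none.
The most common triads (4) are shared with F♯ major.

F♯ major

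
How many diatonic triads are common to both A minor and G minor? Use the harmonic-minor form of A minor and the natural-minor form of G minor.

2

Diatonic triads of A minor (harmonic minor): Am (i), Bdim (ii°), Caug (III+), Dm (iv), E (V), F (VI), G#dim (vii°).
Diatonic triads of G minor (natural minor): Gm (i), Adim (ii°), Bb (III), Cm (iv), Dm (v), Eb (VI), F (VII).
Matching root and quality in both lists: Dm, F.
That gives 2 common triads.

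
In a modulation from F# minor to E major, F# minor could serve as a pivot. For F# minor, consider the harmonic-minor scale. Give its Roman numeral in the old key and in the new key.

The scale of F# minor (harmonic minor) is F# G# A B C# D E#; F# is degree 1, and the triad built there (F#-A-C#) is minor, so it is i.
The scale of E major is E F# G# A B C# D#; F# is degree 2, and the triad built there (F#-A-C#) is minor, so it is ii.

i in F# minor; ii in E major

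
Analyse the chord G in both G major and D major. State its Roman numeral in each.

The scale of G major is G A B C D E F#; G is degree 1, and the triad built there (G-B-D) is major, so it is I.
The scale of D major is D E F# G A B C#; G is degree 4, and the triad built there (G-B-D) is major, so it is IV.

I in G major; IV in D major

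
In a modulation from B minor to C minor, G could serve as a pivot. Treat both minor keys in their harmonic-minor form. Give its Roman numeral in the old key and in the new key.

VI in B minor; V in C minor

The scale of B minor (harmonic minor) is B C# D E F# G A#; G is degree 6, and the triad built there (G-B-D) is major, so it is VI.
The scale of C minor (harmonic minor) is C D Eb F G Ab B; G is degree 5, and the triad built there (G-B-D) is major, so it is V.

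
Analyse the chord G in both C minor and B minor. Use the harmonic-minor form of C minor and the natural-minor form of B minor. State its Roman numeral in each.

The scale of C minor (harmonic minor) is C D Eb F G Ab B; G is degree 5, and the triad built there (G-B-D) is major, so it is V.
The scale of B minor (natural minor) is B C# D E F# G A; G is degree 6, and the triad built there (G-B-D) is major, so it is VI.

V in C minor; VI in B minor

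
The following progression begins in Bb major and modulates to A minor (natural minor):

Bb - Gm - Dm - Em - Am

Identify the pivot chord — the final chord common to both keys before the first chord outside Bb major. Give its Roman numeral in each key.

Chords diatonic to Bb major: Bb, Cm, Dm, Eb, F, Gm, Adim.
Reading the progression, the first chord not in that set is Em, so the modulation leaves Bb major there.
The chord immediately before Em is Dm, which is diatonic to both keys: iii in Bb major and iv in A minor.

Dm — iii in Bb major, iv in A minor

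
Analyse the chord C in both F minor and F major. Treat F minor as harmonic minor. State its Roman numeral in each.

V in F minor; V in F major

The scale of F minor (harmonic minor) is F G A♭ B♭ C D♭ E; C is degree 5, and the triad built there (C-E-G) is major, so it is V.
The scale of F major is F G A B♭ C D E; C is degree 5, and the triad built there (C-E-G) is major, so it is V.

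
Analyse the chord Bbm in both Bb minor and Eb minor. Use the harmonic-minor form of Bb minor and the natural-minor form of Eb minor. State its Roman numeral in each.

i in Bb minor; v in Eb minor

The scale of Bb minor (harmonic minor) is Bb C Db Eb F Gb A; Bb is degree 1, and the triad built there (Bb-Db-F) is minor, so it is i.
The scale of Eb minor (natural minor) is Eb F Gb Ab Bb Cb Db; Bb is degree 5, and the triad built there (Bb-Db-F) is minor, so it is v.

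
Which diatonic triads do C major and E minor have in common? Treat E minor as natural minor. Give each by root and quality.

C, Em, G, Am

Triads in C major: C (I), Dm (ii), Em (iii), F (IV), G (V), Am (vi), Bdim (vii°).
Triads in E minor (natural minor): Em (i), F#dim (ii°), G (III), Am (iv), Bm (v), C (VI), D (VII).
Shared triads with their functions: C (I in C major, VI in E minor); Em (iii in C major, i in E minor); G (V in C major, III in E minor); Am (vi in C major, iv in E minor).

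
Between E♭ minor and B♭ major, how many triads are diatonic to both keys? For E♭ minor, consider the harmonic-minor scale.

1

Diatonic triads of E♭ minor (harmonic minor): E♭m (i), Fdim (ii°), G♭aug (III+), A♭m (iv), B♭ (V), C♭ (VI), Ddim (vii°).
Diatonic triads of B♭ major: B♭ (I), Cm (ii), Dm (iii), E♭ (IV), F (V), Gm (vi), Adim (vii°).
Matching root and quality in both lists: B♭.
That gives 1 common triad.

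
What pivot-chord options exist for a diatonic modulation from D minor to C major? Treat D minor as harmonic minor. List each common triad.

Triads in D minor (harmonic minor): Dm (i), Edim (ii°), Faug (III+), Gm (iv), A (V), Bb (VI), C#dim (vii°).
Triads in C major: C (I), Dm (ii), Em (iii), F (IV), G (V), Am (vi), Bdim (vii°).
Shared triads with their functions: Dm (i in D minor, ii in C major).

Dm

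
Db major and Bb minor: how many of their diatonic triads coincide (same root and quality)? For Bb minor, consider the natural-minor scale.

7

Diatonic triads of Db major: Db (I), Ebm (ii), Fm (iii), Gb (IV), Ab (V), Bbm (vi), Cdim (vii°).
Diatonic triads of Bb minor (natural minor): Bbm (i), Cdim (ii°), Db (III), Ebm (iv), Fm (v), Gb (VI), Ab (VII).
Matching root and quality in both lists: Db, Ebm, Fm, Gb, Ab, Bbm, Cdim.
That gives 7 common triads.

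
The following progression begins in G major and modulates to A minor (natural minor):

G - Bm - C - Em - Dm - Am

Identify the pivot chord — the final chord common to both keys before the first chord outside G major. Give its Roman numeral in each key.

Chords diatonic to G major: G, Am, Bm, C, D, Em, F#dim.
Reading the progression, the first chord not in that set is Dm, so the modulation leaves G major there.
The chord immediately before Dm is Em, which is diatonic to both keys: vi in G major and v in A minor.

Em — vi in G major, v in A minor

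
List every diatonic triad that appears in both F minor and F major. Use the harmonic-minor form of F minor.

Triads in F minor (harmonic minor): Fm (i), Gdim (ii°), Abaug (III+), Bbm (iv), C (V), Db (VI), Edim (vii°).
Triads in F major: F (I), Gm (ii), Am (iii), Bb (IV), C (V), Dm (vi), Edim (vii°).
Shared triads with their functions: C (V in F minor, V in F major); Edim (vii° in F minor, vii° in F major).

C, Edim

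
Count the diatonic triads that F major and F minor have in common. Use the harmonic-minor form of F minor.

2

Diatonic triads of F major: F (I), Gm (ii), Am (iii), Bb (IV), C (V), Dm (vi), Edim (vii°).
Diatonic triads of F minor (harmonic minor): Fm (i), Gdim (ii°), Abaug (III+), Bbm (iv), C (V), Db (VI), Edim (vii°).
Matching root and quality in both lists: C, Edim.
That gives 2 common triads.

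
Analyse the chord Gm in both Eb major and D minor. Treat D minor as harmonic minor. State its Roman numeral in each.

The scale of Eb major is Eb F G Ab Bb C D; G is degree 3, and the triad built there (G-Bb-D) is minor, so it is iii.
The scale of D minor (harmonic minor) is D E F G A Bb C#; G is degree 4, and the triad built there (G-Bb-D) is minor, so it is iv.

iii in Eb major; iv in D minor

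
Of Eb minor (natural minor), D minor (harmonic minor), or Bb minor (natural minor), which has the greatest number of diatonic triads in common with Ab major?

Bb minor

Triads of Ab major: Ab major (I), Bb minor (ii), C minor (iii), Db major (IV), Eb major (V), F minor (vi), G diminished (vii°).
Eb minor (natural minor) shares 2: Bbm, Db.
D minor (harmonic minor) shares 0: none.
Bb minor (natural minor) shares 4: Ab, Bbm, Db, Fm.
The most common triads (4) are shared with Bb minor.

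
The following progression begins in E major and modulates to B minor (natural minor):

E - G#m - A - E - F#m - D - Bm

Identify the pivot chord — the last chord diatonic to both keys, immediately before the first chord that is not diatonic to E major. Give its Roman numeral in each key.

F#m — ii in E major, v in B minor

Chords diatonic to E major: E, F#m, G#m, A, B, C#m, D#dim.
Reading the progression, the first chord not in that set is D, so the modulation leaves E major there.
The chord immediately before D is F#m, which is diatonic to both keys: ii in E major and v in B minor.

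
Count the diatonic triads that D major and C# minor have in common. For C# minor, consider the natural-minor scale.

2

Diatonic triads of D major: D major (I), E minor (ii), F# minor (iii), G major (IV), A major (V), B minor (vi), C# diminished (vii°).
Diatonic triads of C# minor (natural minor): C# minor (i), D# diminished (ii°), E major (III), F# minor (iv), G# minor (v), A major (VI), B major (VII).
Matching root and quality in both lists: F# minor, A major.
That gives 2 common triads.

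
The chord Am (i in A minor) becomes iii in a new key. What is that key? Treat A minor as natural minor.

The numeral iii denotes a minor triad on scale degree 3. With A on degree 3, the tonic of the new key is F.
Degree 3 carries a minor triad in major keys, so the destination is F major.
Check: the diatonic triads of F major are F (I), Gm (ii), Am (iii), Bb (IV), C (V), Dm (vi), Edim (vii°) — Am is indeed iii.

F major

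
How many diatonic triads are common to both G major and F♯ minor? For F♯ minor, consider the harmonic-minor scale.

2

Diatonic triads of G major: G (I), Am (ii), Bm (iii), C (IV), D (V), Em (vi), F♯dim (vii°).
Diatonic triads of F♯ minor (harmonic minor): F♯m (i), G♯dim (ii°), Aaug (III+), Bm (iv), C♯ (V), D (VI), E♯dim (vii°).
Matching root and quality in both lists: Bm, D.
That gives 2 common triads.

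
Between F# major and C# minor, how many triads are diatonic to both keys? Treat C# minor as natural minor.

Diatonic triads of F# major: F# (I), G#m (ii), A#m (iii), B (IV), C# (V), D#m (vi), E#dim (vii°).
Diatonic triads of C# minor (natural minor): C#m (i), D#dim (ii°), E (III), F#m (iv), G#m (v), A (VI), B (VII).
Matching root and quality in both lists: G#m, B.
That gives 2 common triads.

2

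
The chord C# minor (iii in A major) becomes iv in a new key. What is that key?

The numeral iv denotes a minor triad on scale degree 4. With C# on degree 4, the tonic of the new key is G#.
Degree 4 carries a minor triad in minor keys, so the destination is G# minor.
Check: the diatonic triads of G# minor (natural minor) are G#m (i), A#dim (ii°), B (III), C#m (iv), D#m (v), E (VI), F# (VII) — C# minor is indeed iv.

G# minor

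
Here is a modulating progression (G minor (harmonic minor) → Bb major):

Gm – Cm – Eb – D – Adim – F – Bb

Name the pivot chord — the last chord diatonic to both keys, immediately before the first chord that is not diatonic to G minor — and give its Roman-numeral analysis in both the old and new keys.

Adim — ii° in G minor, vii° in Bb major

Chords diatonic to G minor: Gm, Adim, Bbaug, Cm, D, Eb, F#dim.
Reading the progression, the first chord not in that set is F, so the modulation leaves G minor there.
The chord immediately before F is Adim, which is diatonic to both keys: ii° in G minor and vii° in Bb major.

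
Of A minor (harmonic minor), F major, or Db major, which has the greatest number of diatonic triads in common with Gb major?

Db major

Triads of Gb major: Gb (I), Abm (ii), Bbm (iii), Cb (IV), Db (V), Ebm (vi), Fdim (vii°).
A minor (harmonic minor) shares 0: none.
F major shares 0: none.
Db major shares 4: Gb, Bbm, Db, Ebm.
The most common triads (4) are shared with Db major.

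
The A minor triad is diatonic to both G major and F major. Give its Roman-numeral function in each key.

ii in G major; iii in F major

The scale of G major is G A B C D E F♯; A is degree 2, and the triad built there (A-C-E) is minor, so it is ii.
The scale of F major is F G A B♭ C D E; A is degree 3, and the triad built there (A-C-E) is minor, so it is iii.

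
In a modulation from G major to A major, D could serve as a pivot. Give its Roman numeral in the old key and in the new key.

The scale of G major is G A B C D E F♯; D is degree 5, and the triad built there (D-F♯-A) is major, so it is V.
The scale of A major is A B C♯ D E F♯ G♯; D is degree 4, and the triad built there (D-F♯-A) is major, so it is IV.

V in G major; IV in A major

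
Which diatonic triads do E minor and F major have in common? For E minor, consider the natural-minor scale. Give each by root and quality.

Triads in E minor (natural minor): Em (i), F#dim (ii°), G (III), Am (iv), Bm (v), C (VI), D (VII).
Triads in F major: F (I), Gm (ii), Am (iii), Bb (IV), C (V), Dm (vi), Edim (vii°).
Shared triads with their functions: Am (iv in E minor, iii in F major); C (VI in E minor, V in F major).

Am, C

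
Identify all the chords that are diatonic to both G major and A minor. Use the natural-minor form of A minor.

G, Am, C, Em

Triads in G major: G major (I), A minor (ii), B minor (iii), C major (IV), D major (V), E minor (vi), F# diminished (vii°).
Triads in A minor (natural minor): A minor (i), B diminished (ii°), C major (III), D minor (iv), E minor (v), F major (VI), G major (VII).
Shared triads with their functions: G major (I in G major, VII in A minor); A minor (ii in G major, i in A minor); C major (IV in G major, III in A minor); E minor (vi in G major, v in A minor).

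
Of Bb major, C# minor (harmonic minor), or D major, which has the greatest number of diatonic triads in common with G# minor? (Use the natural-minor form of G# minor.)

C# minor

Triads of G# minor (natural minor): G# minor (i), A# diminished (ii°), B major (III), C# minor (iv), D# minor (v), E major (VI), F# major (VII).
Bb major shares 0: none.
C# minor (harmonic minor) shares 1: C#m.
D major shares 0: none.
The most common triads (1) are shared with C# minor.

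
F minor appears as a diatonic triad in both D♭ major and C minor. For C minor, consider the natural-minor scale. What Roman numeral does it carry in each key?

iii in D♭ major; iv in C minor

The scale of D♭ major is D♭ E♭ F G♭ A♭ B♭ C; F is degree 3, and the triad built there (F-A♭-C) is minor, so it is iii.
The scale of C minor (natural minor) is C D E♭ F G A♭ B♭; F is degree 4, and the triad built there (F-A♭-C) is minor, so it is iv.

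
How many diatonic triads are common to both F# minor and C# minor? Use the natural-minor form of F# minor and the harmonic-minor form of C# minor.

Diatonic triads of F# minor (natural minor): F# minor (i), G# diminished (ii°), A major (III), B minor (iv), C# minor (v), D major (VI), E major (VII).
Diatonic triads of C# minor (harmonic minor): C# minor (i), D# diminished (ii°), E augmented (III+), F# minor (iv), G# major (V), A major (VI), B# diminished (vii°).
Matching root and quality in both lists: F# minor, A major, C# minor.
That gives 3 common triads.

3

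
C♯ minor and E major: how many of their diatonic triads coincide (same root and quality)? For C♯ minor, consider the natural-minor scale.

7

Diatonic triads of C♯ minor (natural minor): C♯ minor (i), D♯ diminished (ii°), E major (III), F♯ minor (iv), G♯ minor (v), A major (VI), B major (VII).
Diatonic triads of E major: E major (I), F♯ minor (ii), G♯ minor (iii), A major (IV), B major (V), C♯ minor (vi), D♯ diminished (vii°).
Matching root and quality in both lists: C♯ minor, D♯ diminished, E major, F♯ minor, G♯ minor, A major, B major.
That gives 7 common triads.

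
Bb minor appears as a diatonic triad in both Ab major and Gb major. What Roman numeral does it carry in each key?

ii in Ab major; iii in Gb major

The scale of Ab major is Ab Bb C Db Eb F G; Bb is degree 2, and the triad built there (Bb-Db-F) is minor, so it is ii.
The scale of Gb major is Gb Ab Bb Cb Db Eb F; Bb is degree 3, and the triad built there (Bb-Db-F) is minor, so it is iii.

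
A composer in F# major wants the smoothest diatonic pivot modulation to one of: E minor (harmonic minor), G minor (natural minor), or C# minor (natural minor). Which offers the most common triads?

Triads of F# major: F# major (I), G# minor (ii), A# minor (iii), B major (IV), C# major (V), D# minor (vi), E# diminished (vii°).
E minor (harmonic minor) shares 1: B.
G minor (natural minor) shares 0: none.
C# minor (natural minor) shares 2: G#m, B.
The most common triads (2) are shared with C# minor.

C# minor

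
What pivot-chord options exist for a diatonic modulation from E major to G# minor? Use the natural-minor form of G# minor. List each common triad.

E, G#m, B, C#m

Triads in E major: E (I), F#m (ii), G#m (iii), A (IV), B (V), C#m (vi), D#dim (vii°).
Triads in G# minor (natural minor): G#m (i), A#dim (ii°), B (III), C#m (iv), D#m (v), E (VI), F# (VII).
Shared triads with their functions: E (I in E major, VI in G# minor); G#m (iii in E major, i in G# minor); B (V in E major, III in G# minor); C#m (vi in E major, iv in G# minor).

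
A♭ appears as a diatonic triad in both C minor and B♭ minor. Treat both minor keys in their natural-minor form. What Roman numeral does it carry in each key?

VI in C minor; VII in B♭ minor

The scale of C minor (natural minor) is C D E♭ F G A♭ B♭; A♭ is degree 6, and the triad built there (A♭-C-E♭) is major, so it is VI.
The scale of B♭ minor (natural minor) is B♭ C D♭ E♭ F G♭ A♭; A♭ is degree 7, and the triad built there (A♭-C-E♭) is major, so it is VII.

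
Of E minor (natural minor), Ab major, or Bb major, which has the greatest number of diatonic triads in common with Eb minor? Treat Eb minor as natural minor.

Ab major

Triads of Eb minor (natural minor): Eb minor (i), F diminished (ii°), Gb major (III), Ab minor (iv), Bb minor (v), Cb major (VI), Db major (VII).
E minor (natural minor) shares 0: none.
Ab major shares 2: Bbm, Db.
Bb major shares 0: none.
The most common triads (2) are shared with Ab major.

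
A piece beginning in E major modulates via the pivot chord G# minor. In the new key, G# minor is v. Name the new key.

C# minor

The numeral v denotes a minor triad on scale degree 5. With G# on degree 5, the tonic of the new key is C#.
Degree 5 carries a minor triad in natural-minor keys, so the destination is C# minor.
Check: the diatonic triads of C# minor (natural minor) are C#m (i), D#dim (ii°), E (III), F#m (iv), G#m (v), A (VI), B (VII) — G# minor is indeed v.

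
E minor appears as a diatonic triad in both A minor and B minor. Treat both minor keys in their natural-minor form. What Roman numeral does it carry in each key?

The scale of A minor (natural minor) is A B C D E F G; E is degree 5, and the triad built there (E-G-B) is minor, so it is v.
The scale of B minor (natural minor) is B C♯ D E F♯ G A; E is degree 4, and the triad built there (E-G-B) is minor, so it is iv.

v in A minor; iv in B minor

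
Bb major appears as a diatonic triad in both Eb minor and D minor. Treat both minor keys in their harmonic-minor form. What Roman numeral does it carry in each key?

The scale of Eb minor (harmonic minor) is Eb F Gb Ab Bb Cb D; Bb is degree 5, and the triad built there (Bb-D-F) is major, so it is V.
The scale of D minor (harmonic minor) is D E F G A Bb C#; Bb is degree 6, and the triad built there (Bb-D-F) is major, so it is VI.

V in Eb minor; VI in D minor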